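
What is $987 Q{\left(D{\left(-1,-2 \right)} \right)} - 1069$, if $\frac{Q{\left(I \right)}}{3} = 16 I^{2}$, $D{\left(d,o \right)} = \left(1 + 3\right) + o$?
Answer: $188435$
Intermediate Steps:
$D{\left(d,o \right)} = 4 + o$
$Q{\left(I \right)} = 48 I^{2}$ ($Q{\left(I \right)} = 3 \cdot 16 I^{2} = 48 I^{2}$)
$987 Q{\left(D{\left(-1,-2 \right)} \right)} - 1069 = 987 \cdot 48 \left(4 - 2\right)^{2} - 1069 = 987 \cdot 48 \cdot 2^{2} - 1069 = 987 \cdot 48 \cdot 4 - 1069 = 987 \cdot 192 - 1069 = 189504 - 1069 = 188435$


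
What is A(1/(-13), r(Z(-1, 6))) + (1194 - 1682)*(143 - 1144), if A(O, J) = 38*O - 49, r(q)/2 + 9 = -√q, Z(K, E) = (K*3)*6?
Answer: 6349669/13 ≈ 4.8844e+5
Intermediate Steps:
Z(K, E) = 18*K (Z(K, E) = (3*K)*6 = 18*K)
r(q) = -18 - 2*√q (r(q) = -18 + 2*(-√q) = -18 - 2*√q)
A(O, J) = -49 + 38*O
A(1/(-13), r(Z(-1, 6))) + (1194 - 1682)*(143 - 1144) = (-49 + 38/(-13)) + (1194 - 1682)*(143 - 1144) = (-49 + 38*(-1/13)) - 488*(-1001) = (-49 - 38/13) + 488488 = -675/13 + 488488 = 6349669/13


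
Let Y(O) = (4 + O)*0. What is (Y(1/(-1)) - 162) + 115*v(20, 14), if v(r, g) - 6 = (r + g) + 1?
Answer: 4553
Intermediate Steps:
Y(O) = 0
v(r, g) = 7 + g + r (v(r, g) = 6 + ((r + g) + 1) = 6 + ((g + r) + 1) = 6 + (1 + g + r) = 7 + g + r)
(Y(1/(-1)) - 162) + 115*v(20, 14) = (0 - 162) + 115*(7 + 14 + 20) = -162 + 115*41 = -162 + 4715 = 4553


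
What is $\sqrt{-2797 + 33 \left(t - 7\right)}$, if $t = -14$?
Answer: $i \sqrt{3490} \approx 59.076 i$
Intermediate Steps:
$\sqrt{-2797 + 33 \left(t - 7\right)} = \sqrt{-2797 + 33 \left(-14 - 7\right)} = \sqrt{-2797 + 33 \left(-21\right)} = \sqrt{-2797 - 693} = \sqrt{-3490} = i \sqrt{3490}$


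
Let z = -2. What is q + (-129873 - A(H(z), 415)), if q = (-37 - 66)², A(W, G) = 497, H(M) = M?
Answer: -119761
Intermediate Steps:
q = 10609 (q = (-103)² = 10609)
q + (-129873 - A(H(z), 415)) = 10609 + (-129873 - 1*497) = 10609 + (-129873 - 497) = 10609 - 130370 = -119761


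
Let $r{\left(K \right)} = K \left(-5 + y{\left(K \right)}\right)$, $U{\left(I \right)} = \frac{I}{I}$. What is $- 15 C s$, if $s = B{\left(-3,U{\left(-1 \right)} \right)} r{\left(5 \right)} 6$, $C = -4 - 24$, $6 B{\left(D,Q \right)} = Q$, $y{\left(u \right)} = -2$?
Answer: $-14700$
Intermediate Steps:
$U{\left(I \right)} = 1$
$B{\left(D,Q \right)} = \frac{Q}{6}$
$r{\left(K \right)} = - 7 K$ ($r{\left(K \right)} = K \left(-5 - 2\right) = K \left(-7\right) = - 7 K$)
$C = -28$ ($C = -4 - 24 = -28$)
$s = -35$ ($s = \frac{1}{6} \cdot 1 \left(\left(-7\right) 5\right) 6 = \frac{1}{6} \left(-35\right) 6 = \left(- \frac{35}{6}\right) 6 = -35$)
$- 15 C s = \left(-15\right) \left(-28\right) \left(-35\right) = 420 \left(-35\right) = -14700$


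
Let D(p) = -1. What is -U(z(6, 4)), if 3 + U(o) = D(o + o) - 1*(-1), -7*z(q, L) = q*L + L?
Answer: 3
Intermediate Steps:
z(q, L) = -L/7 - L*q/7 (z(q, L) = -(q*L + L)/7 = -(L*q + L)/7 = -(L + L*q)/7 = -L/7 - L*q/7)
U(o) = -3 (U(o) = -3 + (-1 - 1*(-1)) = -3 + (-1 + 1) = -3 + 0 = -3)
-U(z(6, 4)) = -1*(-3) = 3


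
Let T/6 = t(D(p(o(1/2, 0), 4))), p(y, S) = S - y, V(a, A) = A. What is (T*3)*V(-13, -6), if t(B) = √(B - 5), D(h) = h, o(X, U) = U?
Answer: -108*I ≈ -108.0*I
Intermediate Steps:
t(B) = √(-5 + B)
T = 6*I (T = 6*√(-5 + (4 - 1*0)) = 6*√(-5 + (4 + 0)) = 6*√(-5 + 4) = 6*√(-1) = 6*I ≈ 6.0*I)
(T*3)*V(-13, -6) = ((6*I)*3)*(-6) = (18*I)*(-6) = -108*I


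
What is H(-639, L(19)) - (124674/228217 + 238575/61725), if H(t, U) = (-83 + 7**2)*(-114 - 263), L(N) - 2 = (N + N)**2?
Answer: 218789218769/17074781 ≈ 12814.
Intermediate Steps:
L(N) = 2 + 4*N**2 (L(N) = 2 + (N + N)**2 = 2 + (2*N)**2 = 2 + 4*N**2)
H(t, U) = 12818 (H(t, U) = (-83 + 49)*(-377) = -34*(-377) = 12818)
H(-639, L(19)) - (124674/228217 + 238575/61725) = 12818 - (124674/228217 + 238575/61725) = 12818 - (124674*(1/228217) + 238575*(1/61725)) = 12818 - (11334/20747 + 3181/823) = 12818 - 1*75324089/17074781 = 12818 - 75324089/17074781 = 218789218769/17074781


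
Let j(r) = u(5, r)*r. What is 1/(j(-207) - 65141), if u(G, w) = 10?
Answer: -1/67211 ≈ -1.4879e-5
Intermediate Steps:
j(r) = 10*r
1/(j(-207) - 65141) = 1/(10*(-207) - 65141) = 1/(-2070 - 65141) = 1/(-67211) = -1/67211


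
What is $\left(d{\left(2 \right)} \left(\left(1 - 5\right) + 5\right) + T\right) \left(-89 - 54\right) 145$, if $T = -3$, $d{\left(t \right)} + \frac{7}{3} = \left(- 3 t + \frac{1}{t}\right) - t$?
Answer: $\frac{1596595}{6} \approx 2.661 \cdot 10^{5}$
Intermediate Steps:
$d{\left(t \right)} = - \frac{7}{3} + \frac{1}{t} - 4 t$ ($d{\left(t \right)} = - \frac{7}{3} - \left(- \frac{1}{t} + 4 t\right) = - \frac{7}{3} + \frac{1}{t} - 4 t$)
$\left(d{\left(2 \right)} \left(\left(1 - 5\right) + 5\right) + T\right) \left(-89 - 54\right) 145 = \left(\left(- \frac{7}{3} + \frac{1}{2} - 8\right) \left(\left(1 - 5\right) + 5\right) - 3\right) \left(-89 - 54\right) 145 = \left(\left(- \frac{7}{3} + \frac{1}{2} - 8\right) \left(-4 + 5\right) - 3\right) \left(-143\right) 145 = \left(\left(- \frac{59}{6}\right) 1 - 3\right) \left(-143\right) 145 = \left(- \frac{59}{6} - 3\right) \left(-143\right) 145 = \left(- \frac{77}{6}\right) \left(-143\right) 145 = \frac{11011}{6} \cdot 145 = \frac{1596595}{6}$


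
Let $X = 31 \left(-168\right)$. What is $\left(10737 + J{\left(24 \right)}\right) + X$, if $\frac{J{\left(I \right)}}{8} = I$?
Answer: $5721$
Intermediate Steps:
$J{\left(I \right)} = 8 I$
$X = -5208$
$\left(10737 + J{\left(24 \right)}\right) + X = \left(10737 + 8 \cdot 24\right) - 5208 = \left(10737 + 192\right) - 5208 = 10929 - 5208 = 5721$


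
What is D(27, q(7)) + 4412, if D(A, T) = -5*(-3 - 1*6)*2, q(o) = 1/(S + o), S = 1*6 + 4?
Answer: 4502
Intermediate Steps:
S = 10 (S = 6 + 4 = 10)
q(o) = 1/(10 + o)
D(A, T) = 90 (D(A, T) = -5*(-3 - 6)*2 = -5*(-9)*2 = 45*2 = 90)
D(27, q(7)) + 4412 = 90 + 4412 = 4502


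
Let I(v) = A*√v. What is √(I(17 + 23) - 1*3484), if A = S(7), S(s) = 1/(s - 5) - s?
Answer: √(-3484 - 13*√10) ≈ 59.373*I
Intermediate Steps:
S(s) = 1/(-5 + s) - s
A = -13/2 (A = (1 - 1*7² + 5*7)/(-5 + 7) = (1 - 1*49 + 35)/2 = (1 - 49 + 35)/2 = (½)*(-13) = -13/2 ≈ -6.5000)
I(v) = -13*√v/2
√(I(17 + 23) - 1*3484) = √(-13*√(17 + 23)/2 - 1*3484) = √(-13*√10 - 3484) = √(-3484 - 13*√10)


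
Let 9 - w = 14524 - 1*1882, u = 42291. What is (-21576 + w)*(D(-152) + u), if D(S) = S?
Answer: -1441533051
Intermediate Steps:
w = -12633 (w = 9 - (14524 - 1*1882) = 9 - (14524 - 1882) = 9 - 1*12642 = 9 - 12642 = -12633)
(-21576 + w)*(D(-152) + u) = (-21576 - 12633)*(-152 + 42291) = -34209*42139 = -1441533051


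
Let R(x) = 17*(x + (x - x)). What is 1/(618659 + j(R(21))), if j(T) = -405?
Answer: 1/618254 ≈ 1.6175e-6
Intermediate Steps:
R(x) = 17*x (R(x) = 17*(x + 0) = 17*x)
1/(618659 + j(R(21))) = 1/(618659 - 405) = 1/618254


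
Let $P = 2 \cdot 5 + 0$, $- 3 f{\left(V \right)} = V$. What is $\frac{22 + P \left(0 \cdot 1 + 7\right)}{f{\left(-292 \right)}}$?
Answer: $\frac{69}{73} \approx 0.94521$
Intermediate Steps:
$f{\left(V \right)} = - \frac{V}{3}$
$P = 10$ ($P = 10 + 0 = 10$)
$\frac{22 + P \left(0 \cdot 1 + 7\right)}{f{\left(-292 \right)}} = \frac{22 + 10 \left(0 \cdot 1 + 7\right)}{\left(- \frac{1}{3}\right) \left(-292\right)} = \frac{22 + 10 \left(0 + 7\right)}{\frac{292}{3}} = \left(22 + 10 \cdot 7\right) \frac{3}{292} = \left(22 + 70\right) \frac{3}{292} = 92 \cdot \frac{3}{292} = \frac{69}{73}$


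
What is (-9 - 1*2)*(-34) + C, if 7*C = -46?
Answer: 2572/7 ≈ 367.43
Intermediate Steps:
C = -46/7 (C = (1/7)*(-46) = -46/7 ≈ -6.5714)
(-9 - 1*2)*(-34) + C = (-9 - 1*2)*(-34) - 46/7 = (-9 - 2)*(-34) - 46/7 = -11*(-34) - 46/7 = 374 - 46/7 = 2572/7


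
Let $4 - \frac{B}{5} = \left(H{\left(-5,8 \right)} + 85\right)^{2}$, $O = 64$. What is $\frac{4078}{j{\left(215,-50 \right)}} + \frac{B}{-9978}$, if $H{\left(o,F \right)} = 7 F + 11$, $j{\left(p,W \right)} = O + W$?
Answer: $\frac{3525607}{11641} \approx 302.86$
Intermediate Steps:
$j{\left(p,W \right)} = 64 + W$
$H{\left(o,F \right)} = 11 + 7 F$
$B = -115500$ ($B = 20 - 5 \left(\left(11 + 7 \cdot 8\right) + 85\right)^{2} = 20 - 5 \left(\left(11 + 56\right) + 85\right)^{2} = 20 - 5 \left(67 + 85\right)^{2} = 20 - 5 \cdot 152^{2} = 20 - 115520 = -115500$)
$\frac{4078}{j{\left(215,-50 \right)}} + \frac{B}{-9978} = \frac{4078}{64 - 50} - \frac{115500}{-9978} = \frac{4078}{14} - - \frac{19250}{1663} = 4078 \cdot \frac{1}{14} + \frac{19250}{1663} = \frac{2039}{7} + \frac{19250}{1663} = \frac{3525607}{11641}$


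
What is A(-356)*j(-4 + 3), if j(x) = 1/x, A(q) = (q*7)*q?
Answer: -887152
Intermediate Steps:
A(q) = 7*q² (A(q) = (7*q)*q = 7*q²)
j(x) = 1/x
A(-356)*j(-4 + 3) = (7*(-356)²)/(-4 + 3) = (7*126736)/(-1) = 887152*(-1) = -887152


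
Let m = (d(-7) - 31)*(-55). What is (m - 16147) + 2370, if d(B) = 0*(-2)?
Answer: -12072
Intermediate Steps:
d(B) = 0
m = 1705 (m = (0 - 31)*(-55) = -31*(-55) = 1705)
(m - 16147) + 2370 = (1705 - 16147) + 2370 = -14442 + 2370 = -12072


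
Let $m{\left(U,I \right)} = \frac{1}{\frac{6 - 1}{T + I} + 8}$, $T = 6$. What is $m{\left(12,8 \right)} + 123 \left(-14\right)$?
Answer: $- \frac{201460}{117} \approx -1721.9$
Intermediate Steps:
$m{\left(U,I \right)} = \frac{1}{8 + \frac{5}{6 + I}}$ ($m{\left(U,I \right)} = \frac{1}{\frac{6 - 1}{6 + I} + 8} = \frac{1}{\frac{5}{6 + I} + 8} = \frac{1}{8 + \frac{5}{6 + I}}$)
$m{\left(12,8 \right)} + 123 \left(-14\right) = \frac{6 + 8}{53 + 8 \cdot 8} + 123 \left(-14\right) = \frac{1}{53 + 64} \cdot 14 - 1722 = \frac{1}{117} \cdot 14 - 1722 = \frac{14}{117} - 1722 = - \frac{201460}{117}$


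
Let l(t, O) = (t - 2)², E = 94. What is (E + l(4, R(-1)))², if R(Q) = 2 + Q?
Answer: 9604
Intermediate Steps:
l(t, O) = (-2 + t)²
(E + l(4, R(-1)))² = (94 + (-2 + 4)²)² = (94 + 2²)² = (94 + 4)² = 98² = 9604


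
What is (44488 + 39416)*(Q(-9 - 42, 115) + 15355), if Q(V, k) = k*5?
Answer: 1336590720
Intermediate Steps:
Q(V, k) = 5*k
(44488 + 39416)*(Q(-9 - 42, 115) + 15355) = (44488 + 39416)*(5*115 + 15355) = 83904*(575 + 15355) = 83904*15930 = 1336590720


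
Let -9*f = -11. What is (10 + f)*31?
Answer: 3131/9 ≈ 347.89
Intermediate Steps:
f = 11/9 (f = -⅑*(-11) = 11/9 ≈ 1.2222)
(10 + f)*31 = (10 + 11/9)*31 = (101/9)*31 = 3131/9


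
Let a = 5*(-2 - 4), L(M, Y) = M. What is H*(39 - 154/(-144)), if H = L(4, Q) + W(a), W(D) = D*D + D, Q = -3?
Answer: 1260745/36 ≈ 35021.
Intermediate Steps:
a = -30 (a = 5*(-6) = -30)
W(D) = D + D**2 (W(D) = D**2 + D = D + D**2)
H = 874 (H = 4 - 30*(1 - 30) = 4 - 30*(-29) = 4 + 870 = 874)
H*(39 - 154/(-144)) = 874*(39 - 154/(-144)) = 874*(39 - 154*(-1/144)) = 874*(39 + 77/72) = 874*(2885/72) = 1260745/36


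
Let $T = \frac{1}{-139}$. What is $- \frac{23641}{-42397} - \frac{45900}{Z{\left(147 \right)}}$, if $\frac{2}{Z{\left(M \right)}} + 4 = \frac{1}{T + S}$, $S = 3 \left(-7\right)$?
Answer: $\frac{1150008781357}{12379924} \approx 92893.0$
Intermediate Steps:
$T = - \frac{1}{139} \approx -0.0071942$
$S = -21$
$Z{\left(M \right)} = - \frac{5840}{11819}$ ($Z{\left(M \right)} = \frac{2}{-4 + \frac{1}{- \frac{1}{139} - 21}} = \frac{2}{-4 + \frac{1}{- \frac{2920}{139}}} = \frac{2}{-4 - \frac{139}{2920}} = \frac{2}{- \frac{11819}{2920}} = 2 \left(- \frac{2920}{11819}\right) = - \frac{5840}{11819}$)
$- \frac{23641}{-42397} - \frac{45900}{Z{\left(147 \right)}} = - \frac{23641}{-42397} - \frac{45900}{- \frac{5840}{11819}} = \left(-23641\right) \left(- \frac{1}{42397}\right) - - \frac{27124605}{292} = \frac{23641}{42397} + \frac{27124605}{292} = \frac{1150008781357}{12379924}$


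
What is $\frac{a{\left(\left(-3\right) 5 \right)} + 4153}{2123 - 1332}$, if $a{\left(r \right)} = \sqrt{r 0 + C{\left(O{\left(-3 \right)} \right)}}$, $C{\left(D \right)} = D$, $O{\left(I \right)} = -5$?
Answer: $\frac{4153}{791} + \frac{i \sqrt{5}}{791} \approx 5.2503 + 0.0028269 i$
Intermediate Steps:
$a{\left(r \right)} = i \sqrt{5}$ ($a{\left(r \right)} = \sqrt{r 0 - 5} = \sqrt{0 - 5} = \sqrt{-5} = i \sqrt{5}$)
$\frac{a{\left(\left(-3\right) 5 \right)} + 4153}{2123 - 1332} = \frac{i \sqrt{5} + 4153}{2123 - 1332} = \frac{4153 + i \sqrt{5}}{791} = \left(4153 + i \sqrt{5}\right) \frac{1}{791} = \frac{4153}{791} + \frac{i \sqrt{5}}{791}$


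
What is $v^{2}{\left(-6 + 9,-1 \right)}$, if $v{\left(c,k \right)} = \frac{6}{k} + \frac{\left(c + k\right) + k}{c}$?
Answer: $\frac{289}{9} \approx 32.111$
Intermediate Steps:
$v{\left(c,k \right)} = \frac{6}{k} + \frac{c + 2 k}{c}$
$v^{2}{\left(-6 + 9,-1 \right)} = \left(1 + \frac{6}{-1} + 2 \left(-1\right) \frac{1}{-6 + 9}\right)^{2} = \left(1 + 6 \left(-1\right) + 2 \left(-1\right) \frac{1}{3}\right)^{2} = \left(1 - 6 + 2 \left(-1\right) \frac{1}{3}\right)^{2} = \left(1 - 6 - \frac{2}{3}\right)^{2} = \left(- \frac{17}{3}\right)^{2} = \frac{289}{9}$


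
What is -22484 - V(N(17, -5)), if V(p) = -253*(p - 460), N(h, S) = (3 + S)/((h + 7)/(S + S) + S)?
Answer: -5135438/37 ≈ -1.3880e+5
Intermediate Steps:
N(h, S) = (3 + S)/(S + (7 + h)/(2*S)) (N(h, S) = (3 + S)/((7 + h)/((2*S)) + S) = (3 + S)/((7 + h)*(1/(2*S)) + S) = (3 + S)/((7 + h)/(2*S) + S) = (3 + S)/(S + (7 + h)/(2*S)))
V(p) = 116380 - 253*p (V(p) = -253*(-460 + p) = 116380 - 253*p)
-22484 - V(N(17, -5)) = -22484 - (116380 - 506*(-5)*(3 - 5)/(7 + 17 + 2*(-5)**2)) = -22484 - (116380 - 506*(-5)*(-2)/(7 + 17 + 2*25)) = -22484 - (116380 - 506*(-5)*(-2)/(7 + 17 + 50)) = -22484 - (116380 - 506*(-5)*(-2)/74) = -22484 - (116380 - 253*10/37) = -22484 - (116380 - 2530/37) = -22484 - 1*4303530/37 = -22484 - 4303530/37 = -5135438/37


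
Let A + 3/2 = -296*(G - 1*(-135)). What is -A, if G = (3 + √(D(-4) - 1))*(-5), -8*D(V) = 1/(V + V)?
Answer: 71043/2 - 555*I*√7 ≈ 35522.0 - 1468.4*I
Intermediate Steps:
D(V) = -1/(16*V) (D(V) = -1/(8*(V + V)) = -1/(2*V)/8 = -1/(16*V))
G = -15 - 15*I*√7/8 (G = (3 + √(-1/16/(-4) - 1))*(-5) = (3 + √(-1/16*(-¼) - 1))*(-5) = (3 + √(1/64 - 1))*(-5) = (3 + √(-63/64))*(-5) = (3 + 3*I*√7/8)*(-5) = -15 - 15*I*√7/8 ≈ -15.0 - 4.9608*I)
A = -71043/2 + 555*I*√7 (A = -3/2 - 296*((-15 - 15*I*√7/8) - 1*(-135)) = -3/2 - 296*((-15 - 15*I*√7/8) + 135) = -3/2 - 296*(120 - 15*I*√7/8) = -3/2 + (-35520 + 555*I*√7) = -71043/2 + 555*I*√7 ≈ -35522.0 + 1468.4*I)
-A = -(-71043/2 + 555*I*√7) = 71043/2 - 555*I*√7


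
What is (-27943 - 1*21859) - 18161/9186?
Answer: -457499333/9186 ≈ -49804.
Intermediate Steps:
(-27943 - 1*21859) - 18161/9186 = (-27943 - 21859) - 18161*1/9186 = -49802 - 18161/9186 = -457499333/9186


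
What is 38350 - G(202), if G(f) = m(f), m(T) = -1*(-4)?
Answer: 38346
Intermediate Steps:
m(T) = 4
G(f) = 4
38350 - G(202) = 38350 - 1*4 = 38350 - 4 = 38346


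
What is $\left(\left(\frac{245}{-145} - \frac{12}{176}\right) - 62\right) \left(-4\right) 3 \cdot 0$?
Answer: $0$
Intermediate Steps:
$\left(\left(\frac{245}{-145} - \frac{12}{176}\right) - 62\right) \left(-4\right) 3 \cdot 0 = \left(\left(245 \left(- \frac{1}{145}\right) - \frac{3}{44}\right) - 62\right) \left(\left(-12\right) 0\right) = \left(\left(- \frac{49}{29} - \frac{3}{44}\right) - 62\right) 0 = \left(- \frac{2243}{1276} - 62\right) 0 = \left(- \frac{81355}{1276}\right) 0 = 0$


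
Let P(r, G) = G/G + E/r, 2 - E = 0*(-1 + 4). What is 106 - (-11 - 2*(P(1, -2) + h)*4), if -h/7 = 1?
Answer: 85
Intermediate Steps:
h = -7 (h = -7*1 = -7)
E = 2 (E = 2 - 0*(-1 + 4) = 2 - 0*3 = 2 - 1*0 = 2 + 0 = 2)
P(r, G) = 1 + 2/r (P(r, G) = G/G + 2/r = 1 + 2/r)
106 - (-11 - 2*(P(1, -2) + h)*4) = 106 - (-11 - 2*((2 + 1)/1 - 7)*4) = 106 - (-11 - 2*(1*3 - 7)*4) = 106 - (-11 - 2*(3 - 7)*4) = 106 - (-11 - 2*(-4)*4) = 106 - (-11 + 8*4) = 106 - (-11 + 32) = 106 - 1*21 = 106 - 21 = 85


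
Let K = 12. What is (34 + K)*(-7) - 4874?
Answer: -5196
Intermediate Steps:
(34 + K)*(-7) - 4874 = (34 + 12)*(-7) - 4874 = 46*(-7) - 4874 = -322 - 4874 = -5196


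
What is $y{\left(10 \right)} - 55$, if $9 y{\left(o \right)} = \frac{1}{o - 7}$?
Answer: $- \frac{1484}{27} \approx -54.963$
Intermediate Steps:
$y{\left(o \right)} = \frac{1}{9 \left(-7 + o\right)}$ ($y{\left(o \right)} = \frac{1}{9 \left(o - 7\right)} = \frac{1}{9 \left(-7 + o\right)}$)
$y{\left(10 \right)} - 55 = \frac{1}{9 \left(-7 + 10\right)} - 55 = \frac{1}{9 \cdot 3} - 55 = \frac{1}{9} \cdot \frac{1}{3} - 55 = \frac{1}{27} - 55 = - \frac{1484}{27}$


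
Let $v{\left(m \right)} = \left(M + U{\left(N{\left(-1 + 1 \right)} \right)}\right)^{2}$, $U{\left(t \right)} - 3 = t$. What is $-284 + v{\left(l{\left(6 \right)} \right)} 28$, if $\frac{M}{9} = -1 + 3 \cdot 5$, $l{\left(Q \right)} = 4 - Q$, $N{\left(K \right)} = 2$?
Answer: $480224$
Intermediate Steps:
$U{\left(t \right)} = 3 + t$
$M = 126$ ($M = 9 \left(-1 + 3 \cdot 5\right) = 9 \left(-1 + 15\right) = 9 \cdot 14 = 126$)
$v{\left(m \right)} = 17161$ ($v{\left(m \right)} = \left(126 + \left(3 + 2\right)\right)^{2} = \left(126 + 5\right)^{2} = 131^{2} = 17161$)
$-284 + v{\left(l{\left(6 \right)} \right)} 28 = -284 + 17161 \cdot 28 = -284 + 480508 = 480224$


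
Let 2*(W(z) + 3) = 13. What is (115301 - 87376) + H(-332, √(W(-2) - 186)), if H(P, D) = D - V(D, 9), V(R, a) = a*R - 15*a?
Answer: 28060 - 4*I*√730 ≈ 28060.0 - 108.07*I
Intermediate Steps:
V(R, a) = -15*a + R*a (V(R, a) = R*a - 15*a = -15*a + R*a)
W(z) = 7/2 (W(z) = -3 + (½)*13 = -3 + 13/2 = 7/2)
H(P, D) = 135 - 8*D (H(P, D) = D - 9*(-15 + D) = D - (-135 + 9*D) = D + (135 - 9*D) = 135 - 8*D)
(115301 - 87376) + H(-332, √(W(-2) - 186)) = (115301 - 87376) + (135 - 8*√(7/2 - 186)) = 27925 + (135 - 4*I*√730) = 28060 - 4*I*√730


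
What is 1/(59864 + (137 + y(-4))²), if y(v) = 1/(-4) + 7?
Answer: 16/1288449 ≈ 1.2418e-5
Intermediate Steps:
y(v) = 27/4 (y(v) = -¼ + 7 = 27/4)
1/(59864 + (137 + y(-4))²) = 1/(59864 + (137 + 27/4)²) = 1/(59864 + (575/4)²) = 1/(59864 + 330625/16) = 1/(1288449/16) = 16/1288449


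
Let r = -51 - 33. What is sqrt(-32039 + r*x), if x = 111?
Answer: I*sqrt(41363) ≈ 203.38*I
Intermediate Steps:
r = -84
sqrt(-32039 + r*x) = sqrt(-32039 - 84*111) = sqrt(-32039 - 9324) = sqrt(-41363) = I*sqrt(41363)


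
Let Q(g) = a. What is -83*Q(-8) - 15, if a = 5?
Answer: -430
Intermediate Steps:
Q(g) = 5
-83*Q(-8) - 15 = -83*5 - 15 = -415 - 15 = -430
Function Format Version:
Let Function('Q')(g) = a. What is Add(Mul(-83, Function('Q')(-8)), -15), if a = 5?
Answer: -430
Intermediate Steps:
Function('Q')(g) = 5
Add(Mul(-83, Function('Q')(-8)), -15) = Add(Mul(-83, 5), -15) = Add(-415, -15) = -430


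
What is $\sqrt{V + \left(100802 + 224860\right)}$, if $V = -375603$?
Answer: $3 i \sqrt{5549} \approx 223.47 i$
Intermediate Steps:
$\sqrt{V + \left(100802 + 224860\right)} = \sqrt{-375603 + \left(100802 + 224860\right)} = \sqrt{-375603 + 325662} = \sqrt{-49941} = 3 i \sqrt{5549}$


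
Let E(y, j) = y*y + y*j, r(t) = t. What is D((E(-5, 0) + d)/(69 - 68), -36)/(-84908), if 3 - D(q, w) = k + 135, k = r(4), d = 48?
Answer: 34/21227 ≈ 0.0016017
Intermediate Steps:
k = 4
E(y, j) = y² + j*y
D(q, w) = -136 (D(q, w) = 3 - (4 + 135) = 3 - 1*139 = 3 - 139 = -136)
D((E(-5, 0) + d)/(69 - 68), -36)/(-84908) = -136/(-84908) = -136*(-1/84908) = 34/21227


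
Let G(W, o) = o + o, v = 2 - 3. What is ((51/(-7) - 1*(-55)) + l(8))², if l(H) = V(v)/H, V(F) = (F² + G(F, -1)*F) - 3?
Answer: 111556/49 ≈ 2276.7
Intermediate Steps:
v = -1
G(W, o) = 2*o
V(F) = -3 + F² - 2*F (V(F) = (F² + (2*(-1))*F) - 3 = (F² - 2*F) - 3 = -3 + F² - 2*F)
l(H) = 0 (l(H) = (-3 + (-1)² - 2*(-1))/H = (-3 + 1 + 2)/H = 0/H = 0)
((51/(-7) - 1*(-55)) + l(8))² = ((51/(-7) - 1*(-55)) + 0)² = ((51*(-⅐) + 55) + 0)² = ((-51/7 + 55) + 0)² = (334/7 + 0)² = (334/7)² = 111556/49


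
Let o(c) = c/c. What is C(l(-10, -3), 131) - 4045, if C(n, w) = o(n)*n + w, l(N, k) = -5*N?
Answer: -3864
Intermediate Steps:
o(c) = 1
C(n, w) = n + w (C(n, w) = 1*n + w = n + w)
C(l(-10, -3), 131) - 4045 = (-5*(-10) + 131) - 4045 = (50 + 131) - 4045 = 181 - 4045 = -3864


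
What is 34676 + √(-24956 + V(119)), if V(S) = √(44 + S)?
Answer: 34676 + √(-24956 + √163) ≈ 34676.0 + 157.93*I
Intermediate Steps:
34676 + √(-24956 + V(119)) = 34676 + √(-24956 + √(44 + 119)) = 34676 + √(-24956 + √163)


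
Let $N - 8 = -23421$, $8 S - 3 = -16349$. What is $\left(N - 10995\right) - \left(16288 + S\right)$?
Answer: $- \frac{194611}{4} \approx -48653.0$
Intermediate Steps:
$S = - \frac{8173}{4}$ ($S = \frac{3}{8} + \frac{1}{8} \left(-16349\right) = \frac{3}{8} - \frac{16349}{8} = - \frac{8173}{4} \approx -2043.3$)
$N = -23413$ ($N = 8 - 23421 = -23413$)
$\left(N - 10995\right) - \left(16288 + S\right) = \left(-23413 - 10995\right) - \frac{56979}{4} = -34408 - \frac{56979}{4} = - \frac{194611}{4}$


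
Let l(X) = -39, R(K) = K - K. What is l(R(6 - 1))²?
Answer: 1521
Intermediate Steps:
R(K) = 0
l(R(6 - 1))² = (-39)² = 1521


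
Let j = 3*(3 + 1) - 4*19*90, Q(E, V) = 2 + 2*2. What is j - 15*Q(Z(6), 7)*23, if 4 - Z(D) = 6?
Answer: -8898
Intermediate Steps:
Z(D) = -2 (Z(D) = 4 - 1*6 = 4 - 6 = -2)
Q(E, V) = 6 (Q(E, V) = 2 + 4 = 6)
j = -6828 (j = 3*4 - 76*90 = 12 - 6840 = -6828)
j - 15*Q(Z(6), 7)*23 = -6828 - 15*6*23 = -6828 - 90*23 = -6828 - 2070 = -8898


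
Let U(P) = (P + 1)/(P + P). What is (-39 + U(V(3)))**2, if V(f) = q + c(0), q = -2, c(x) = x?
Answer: 24025/16 ≈ 1501.6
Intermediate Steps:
V(f) = -2 (V(f) = -2 + 0 = -2)
U(P) = (1 + P)/(2*P) (U(P) = (1 + P)/((2*P)) = (1 + P)*(1/(2*P)) = (1 + P)/(2*P))
(-39 + U(V(3)))**2 = (-39 + (1/2)*(1 - 2)/(-2))**2 = (-39 + (1/2)*(-1/2)*(-1))**2 = (-39 + 1/4)**2 = (-155/4)**2 = 24025/16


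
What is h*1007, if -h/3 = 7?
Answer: -21147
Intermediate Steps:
h = -21 (h = -3*7 = -21)
h*1007 = -21*1007 = -21147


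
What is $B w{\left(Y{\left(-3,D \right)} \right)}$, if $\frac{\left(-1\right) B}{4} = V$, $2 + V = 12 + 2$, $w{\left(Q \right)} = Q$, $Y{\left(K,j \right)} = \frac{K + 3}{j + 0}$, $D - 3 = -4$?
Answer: $0$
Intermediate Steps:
$D = -1$ ($D = 3 - 4 = -1$)
$Y{\left(K,j \right)} = \frac{3 + K}{j}$
$V = 12$ ($V = -2 + \left(12 + 2\right) = -2 + 14 = 12$)
$B = -48$ ($B = \left(-4\right) 12 = -48$)
$B w{\left(Y{\left(-3,D \right)} \right)} = - 48 \frac{3 - 3}{-1} = - 48 \left(\left(-1\right) 0\right) = \left(-48\right) 0 = 0$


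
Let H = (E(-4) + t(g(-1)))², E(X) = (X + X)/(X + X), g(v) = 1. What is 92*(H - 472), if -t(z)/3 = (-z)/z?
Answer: -41952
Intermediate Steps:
t(z) = 3 (t(z) = -3*(-z)/z = -3*(-1) = 3)
E(X) = 1 (E(X) = (2*X)/((2*X)) = (2*X)*(1/(2*X)) = 1)
H = 16 (H = (1 + 3)² = 4² = 16)
92*(H - 472) = 92*(16 - 472) = 92*(-456) = -41952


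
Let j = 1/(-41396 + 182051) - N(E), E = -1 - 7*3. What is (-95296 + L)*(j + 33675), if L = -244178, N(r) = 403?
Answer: -529565087152438/46885 ≈ -1.1295e+10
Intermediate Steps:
E = -22 (E = -1 - 21 = -22)
j = -56683964/140655 (j = 1/(-41396 + 182051) - 1*403 = 1/140655 - 403 = -56683964/140655 ≈ -403.00)
(-95296 + L)*(j + 33675) = (-95296 - 244178)*(-56683964/140655 + 33675) = -339474*4679873161/140655 = -529565087152438/46885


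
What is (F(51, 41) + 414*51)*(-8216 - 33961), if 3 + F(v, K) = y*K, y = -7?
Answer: -878293848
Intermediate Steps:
F(v, K) = -3 - 7*K
(F(51, 41) + 414*51)*(-8216 - 33961) = ((-3 - 7*41) + 414*51)*(-8216 - 33961) = ((-3 - 287) + 21114)*(-42177) = (-290 + 21114)*(-42177) = 20824*(-42177) = -878293848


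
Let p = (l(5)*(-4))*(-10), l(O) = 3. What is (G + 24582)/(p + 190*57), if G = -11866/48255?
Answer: 593096272/264196125 ≈ 2.2449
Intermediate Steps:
G = -11866/48255 (G = -11866*1/48255 = -11866/48255 ≈ -0.24590)
p = 120 (p = (3*(-4))*(-10) = -12*(-10) = 120)
(G + 24582)/(p + 190*57) = (-11866/48255 + 24582)/(120 + 190*57) = 1186192544/(48255*(120 + 10830)) = (1186192544/48255)/10950 = (1186192544/48255)*(1/10950) = 593096272/264196125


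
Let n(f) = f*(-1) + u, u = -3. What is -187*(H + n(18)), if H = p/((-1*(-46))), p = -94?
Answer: 99110/23 ≈ 4309.1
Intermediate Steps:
n(f) = -3 - f (n(f) = f*(-1) - 3 = -f - 3 = -3 - f)
H = -47/23 (H = -94/((-1*(-46))) = -94/46 = -94*1/46 = -47/23 ≈ -2.0435)
-187*(H + n(18)) = -187*(-47/23 + (-3 - 1*18)) = -187*(-47/23 + (-3 - 18)) = -187*(-47/23 - 21) = -187*(-530/23) = 99110/23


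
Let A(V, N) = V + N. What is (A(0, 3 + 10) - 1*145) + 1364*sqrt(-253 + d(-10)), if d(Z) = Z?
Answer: -132 + 1364*I*sqrt(263) ≈ -132.0 + 22120.0*I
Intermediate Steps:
A(V, N) = N + V
(A(0, 3 + 10) - 1*145) + 1364*sqrt(-253 + d(-10)) = (((3 + 10) + 0) - 1*145) + 1364*sqrt(-253 - 10) = ((13 + 0) - 145) + 1364*sqrt(-263) = (13 - 145) + 1364*(I*sqrt(263)) = -132 + 1364*I*sqrt(263)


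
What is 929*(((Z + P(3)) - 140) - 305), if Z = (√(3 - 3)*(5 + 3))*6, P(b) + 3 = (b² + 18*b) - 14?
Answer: -370671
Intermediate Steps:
P(b) = -17 + b² + 18*b (P(b) = -3 + ((b² + 18*b) - 14) = -3 + (-14 + b² + 18*b) = -17 + b² + 18*b)
Z = 0 (Z = (√0*8)*6 = (0*8)*6 = 0*6 = 0)
929*(((Z + P(3)) - 140) - 305) = 929*(((0 + (-17 + 3² + 18*3)) - 140) - 305) = 929*(((0 + (-17 + 9 + 54)) - 140) - 305) = 929*(((0 + 46) - 140) - 305) = 929*((46 - 140) - 305) = 929*(-94 - 305) = 929*(-399) = -370671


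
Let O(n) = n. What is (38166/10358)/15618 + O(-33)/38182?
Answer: -161716535/257364568267 ≈ -0.00062836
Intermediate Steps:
(38166/10358)/15618 + O(-33)/38182 = (38166/10358)/15618 - 33/38182 = (38166*(1/10358))*(1/15618) - 33*1/38182 = (19083/5179)*(1/15618) - 33/38182 = 6361/26961874 - 33/38182 = -161716535/257364568267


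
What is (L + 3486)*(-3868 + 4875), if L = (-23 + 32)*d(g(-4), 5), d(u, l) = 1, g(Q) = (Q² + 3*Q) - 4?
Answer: 3519465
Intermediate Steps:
g(Q) = -4 + Q² + 3*Q
L = 9 (L = (-23 + 32)*1 = 9*1 = 9)
(L + 3486)*(-3868 + 4875) = (9 + 3486)*(-3868 + 4875) = 3495*1007 = 3519465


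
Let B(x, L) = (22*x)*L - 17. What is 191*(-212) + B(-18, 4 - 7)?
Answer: -39321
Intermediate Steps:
B(x, L) = -17 + 22*L*x (B(x, L) = 22*L*x - 17 = -17 + 22*L*x)
191*(-212) + B(-18, 4 - 7) = 191*(-212) + (-17 + 22*(4 - 7)*(-18)) = -40492 + (-17 + 22*(-3)*(-18)) = -40492 + (-17 + 1188) = -40492 + 1171 = -39321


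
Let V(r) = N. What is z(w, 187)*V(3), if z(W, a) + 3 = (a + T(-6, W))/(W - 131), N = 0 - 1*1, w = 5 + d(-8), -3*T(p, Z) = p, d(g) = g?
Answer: 591/134 ≈ 4.4104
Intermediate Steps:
T(p, Z) = -p/3
w = -3 (w = 5 - 8 = -3)
N = -1 (N = 0 - 1 = -1)
z(W, a) = -3 + (2 + a)/(-131 + W) (z(W, a) = -3 + (a - 1/3*(-6))/(W - 131) = -3 + (a + 2)/(-131 + W) = -3 + (2 + a)/(-131 + W))
V(r) = -1
z(w, 187)*V(3) = ((395 + 187 - 3*(-3))/(-131 - 3))*(-1) = ((395 + 187 + 9)/(-134))*(-1) = -1/134*591*(-1) = -591/134*(-1) = 591/134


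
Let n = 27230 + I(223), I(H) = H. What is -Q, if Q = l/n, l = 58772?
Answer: -58772/27453 ≈ -2.1408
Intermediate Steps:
n = 27453 (n = 27230 + 223 = 27453)
Q = 58772/27453 ≈ 2.1408
-Q = -1*58772/27453 = -58772/27453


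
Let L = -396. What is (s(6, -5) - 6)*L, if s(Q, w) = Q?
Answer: 0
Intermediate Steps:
(s(6, -5) - 6)*L = (6 - 6)*(-396) = 0*(-396) = 0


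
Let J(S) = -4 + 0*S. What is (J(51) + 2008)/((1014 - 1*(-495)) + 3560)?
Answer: 2004/5069 ≈ 0.39534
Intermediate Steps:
J(S) = -4 (J(S) = -4 + 0 = -4)
(J(51) + 2008)/((1014 - 1*(-495)) + 3560) = (-4 + 2008)/((1014 - 1*(-495)) + 3560) = 2004/((1014 + 495) + 3560) = 2004/(1509 + 3560) = 2004/5069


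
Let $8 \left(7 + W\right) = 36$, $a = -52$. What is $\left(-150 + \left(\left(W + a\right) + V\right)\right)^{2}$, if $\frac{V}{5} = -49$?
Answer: $\frac{808201}{4} \approx 2.0205 \cdot 10^{5}$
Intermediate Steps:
$V = -245$ ($V = 5 \left(-49\right) = -245$)
$W = - \frac{5}{2}$ ($W = -7 + \frac{1}{8} \cdot 36 = -7 + \frac{9}{2} = - \frac{5}{2} \approx -2.5$)
$\left(-150 + \left(\left(W + a\right) + V\right)\right)^{2} = \left(-150 - \frac{599}{2}\right)^{2} = \left(- \frac{899}{2}\right)^{2} = \frac{808201}{4}$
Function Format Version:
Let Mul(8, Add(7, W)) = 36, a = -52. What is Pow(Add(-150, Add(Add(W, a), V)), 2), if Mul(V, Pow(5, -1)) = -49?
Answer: Rational(808201, 4) ≈ 2.0205e+5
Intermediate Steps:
V = -245 (V = Mul(5, -49) = -245)
W = Rational(-5, 2) (W = Add(-7, Mul(Rational(1, 8), 36)) = Add(-7, Rational(9, 2)) = Rational(-5, 2) ≈ -2.5000)
Pow(Add(-150, Add(Add(W, a), V)), 2) = Pow(Add(-150, Add(Add(Rational(-5, 2), -52), -245)), 2) = Pow(Add(-150, Add(Rational(-109, 2), -245)), 2) = Pow(Add(-150, Rational(-599, 2)), 2) = Pow(Rational(-899, 2), 2) = Rational(808201, 4)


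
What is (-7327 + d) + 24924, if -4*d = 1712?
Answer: 17169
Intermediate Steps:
d = -428 (d = -1/4*1712 = -428)
(-7327 + d) + 24924 = (-7327 - 428) + 24924 = -7755 + 24924 = 17169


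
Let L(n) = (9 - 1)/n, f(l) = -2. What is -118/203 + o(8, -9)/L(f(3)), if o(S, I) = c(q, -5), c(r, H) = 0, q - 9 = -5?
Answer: -118/203 ≈ -0.58128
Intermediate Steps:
q = 4 (q = 9 - 5 = 4)
o(S, I) = 0
L(n) = 8/n
-118/203 + o(8, -9)/L(f(3)) = -118/203 + 0/((8/(-2))) = -118*1/203 + 0/((8*(-½))) = -118/203 + 0/(-4) = -118/203 + 0*(-¼) = -118/203 + 0 = -118/203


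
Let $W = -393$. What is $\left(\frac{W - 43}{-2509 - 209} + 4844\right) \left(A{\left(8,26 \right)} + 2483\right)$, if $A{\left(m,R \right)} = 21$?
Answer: $\frac{16484367856}{1359} \approx 1.213 \cdot 10^{7}$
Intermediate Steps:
$\left(\frac{W - 43}{-2509 - 209} + 4844\right) \left(A{\left(8,26 \right)} + 2483\right) = \left(\frac{-393 - 43}{-2509 - 209} + 4844\right) \left(21 + 2483\right) = \left(- \frac{436}{-2718} + 4844\right) 2504 = \left(\left(-436\right) \left(- \frac{1}{2718}\right) + 4844\right) 2504 = \left(\frac{218}{1359} + 4844\right) 2504 = \frac{6583214}{1359} \cdot 2504 = \frac{16484367856}{1359}$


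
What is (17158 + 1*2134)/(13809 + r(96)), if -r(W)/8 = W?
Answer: 2756/1863 ≈ 1.4793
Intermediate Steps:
r(W) = -8*W
(17158 + 1*2134)/(13809 + r(96)) = (17158 + 1*2134)/(13809 - 8*96) = (17158 + 2134)/(13809 - 768) = 19292/13041 = 19292*(1/13041) = 2756/1863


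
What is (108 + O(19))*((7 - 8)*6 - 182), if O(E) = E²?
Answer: -88172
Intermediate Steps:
(108 + O(19))*((7 - 8)*6 - 182) = (108 + 19²)*((7 - 8)*6 - 182) = (108 + 361)*(-1*6 - 182) = 469*(-6 - 182) = 469*(-188) = -88172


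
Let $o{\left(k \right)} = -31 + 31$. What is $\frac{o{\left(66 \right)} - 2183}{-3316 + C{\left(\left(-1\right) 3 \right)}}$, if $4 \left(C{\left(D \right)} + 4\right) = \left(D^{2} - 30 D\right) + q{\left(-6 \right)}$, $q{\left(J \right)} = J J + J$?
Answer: $\frac{8732}{13151} \approx 0.66398$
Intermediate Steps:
$q{\left(J \right)} = J + J^{2}$ ($q{\left(J \right)} = J^{2} + J = J + J^{2}$)
$o{\left(k \right)} = 0$
$C{\left(D \right)} = \frac{7}{2} - \frac{15 D}{2} + \frac{D^{2}}{4}$ ($C{\left(D \right)} = -4 + \frac{\left(D^{2} - 30 D\right) - 6 \left(1 - 6\right)}{4} = -4 + \frac{\left(D^{2} - 30 D\right) - -30}{4} = -4 + \frac{\left(D^{2} - 30 D\right) + 30}{4} = -4 + \frac{30 + D^{2} - 30 D}{4} = -4 + \left(\frac{15}{2} - \frac{15 D}{2} + \frac{D^{2}}{4}\right) = \frac{7}{2} - \frac{15 D}{2} + \frac{D^{2}}{4}$)
$\frac{o{\left(66 \right)} - 2183}{-3316 + C{\left(\left(-1\right) 3 \right)}} = \frac{0 - 2183}{-3316 + \left(\frac{7}{2} - \frac{15 \left(\left(-1\right) 3\right)}{2} + \frac{\left(\left(-1\right) 3\right)^{2}}{4}\right)} = - \frac{2183}{-3316 + \left(\frac{7}{2} - - \frac{45}{2} + \frac{\left(-3\right)^{2}}{4}\right)} = - \frac{2183}{-3316 + \left(\frac{7}{2} + \frac{45}{2} + \frac{1}{4} \cdot 9\right)} = - \frac{2183}{-3316 + \left(\frac{7}{2} + \frac{45}{2} + \frac{9}{4}\right)} = - \frac{2183}{-3316 + \frac{113}{4}} = - \frac{2183}{- \frac{13151}{4}} = \left(-2183\right) \left(- \frac{4}{13151}\right) = \frac{8732}{13151}$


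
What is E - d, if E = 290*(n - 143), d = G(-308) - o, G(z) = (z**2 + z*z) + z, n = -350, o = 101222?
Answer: -231168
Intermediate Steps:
G(z) = z + 2*z**2 (G(z) = (z**2 + z**2) + z = 2*z**2 + z = z + 2*z**2)
d = 88198 (d = -308*(1 + 2*(-308)) - 1*101222 = -308*(1 - 616) - 101222 = -308*(-615) - 101222 = 189420 - 101222 = 88198)
E = -142970 (E = 290*(-350 - 143) = 290*(-493) = -142970)
E - d = -142970 - 1*88198 = -142970 - 88198 = -231168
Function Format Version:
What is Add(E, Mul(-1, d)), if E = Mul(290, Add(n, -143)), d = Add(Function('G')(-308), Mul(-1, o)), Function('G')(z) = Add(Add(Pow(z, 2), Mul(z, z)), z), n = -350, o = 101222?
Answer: -231168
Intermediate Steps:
Function('G')(z) = Add(z, Mul(2, Pow(z, 2))) (Function('G')(z) = Add(Add(Pow(z, 2), Pow(z, 2)), z) = Add(Mul(2, Pow(z, 2)), z) = Add(z, Mul(2, Pow(z, 2))))
d = 88198 (d = Add(Mul(-308, Add(1, Mul(2, -308))), Mul(-1, 101222)) = Add(Mul(-308, Add(1, -616)), -101222) = Add(Mul(-308, -615), -101222) = Add(189420, -101222) = 88198)
E = -142970 (E = Mul(290, Add(-350, -143)) = Mul(290, -493) = -142970)
Add(E, Mul(-1, d)) = Add(-142970, Mul(-1, 88198)) = Add(-142970, -88198) = -231168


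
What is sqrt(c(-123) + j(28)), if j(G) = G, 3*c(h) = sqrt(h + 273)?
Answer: sqrt(252 + 15*sqrt(6))/3 ≈ 5.6641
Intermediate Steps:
c(h) = sqrt(273 + h)/3 (c(h) = sqrt(h + 273)/3 = sqrt(273 + h)/3)
sqrt(c(-123) + j(28)) = sqrt(sqrt(273 - 123)/3 + 28) = sqrt(sqrt(150)/3 + 28) = sqrt((5*sqrt(6))/3 + 28) = sqrt(5*sqrt(6)/3 + 28) = sqrt(28 + 5*sqrt(6)/3)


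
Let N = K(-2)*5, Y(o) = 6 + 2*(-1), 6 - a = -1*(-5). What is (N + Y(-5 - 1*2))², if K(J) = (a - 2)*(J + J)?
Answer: 576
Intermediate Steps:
a = 1 (a = 6 - (-1)*(-5) = 6 - 1*5 = 6 - 5 = 1)
K(J) = -2*J (K(J) = (1 - 2)*(J + J) = -2*J)
Y(o) = 4 (Y(o) = 6 - 2 = 4)
N = 20 (N = -2*(-2)*5 = 4*5 = 20)
(N + Y(-5 - 1*2))² = (20 + 4)² = 24² = 576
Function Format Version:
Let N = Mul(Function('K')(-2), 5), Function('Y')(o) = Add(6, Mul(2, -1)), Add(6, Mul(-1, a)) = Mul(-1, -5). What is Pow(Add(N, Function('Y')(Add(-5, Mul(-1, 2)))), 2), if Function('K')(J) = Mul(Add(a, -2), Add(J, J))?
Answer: 576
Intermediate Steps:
a = 1 (a = Add(6, Mul(-1, Mul(-1, -5))) = Add(6, Mul(-1, 5)) = Add(6, -5) = 1)
Function('K')(J) = Mul(-2, J) (Function('K')(J) = Mul(Add(1, -2), Add(J, J)) = Mul(-1, Mul(2, J)) = Mul(-2, J))
Function('Y')(o) = 4 (Function('Y')(o) = Add(6, -2) = 4)
N = 20 (N = Mul(Mul(-2, -2), 5) = Mul(4, 5) = 20)
Pow(Add(N, Function('Y')(Add(-5, Mul(-1, 2)))), 2) = Pow(Add(20, 4), 2) = Pow(24, 2) = 576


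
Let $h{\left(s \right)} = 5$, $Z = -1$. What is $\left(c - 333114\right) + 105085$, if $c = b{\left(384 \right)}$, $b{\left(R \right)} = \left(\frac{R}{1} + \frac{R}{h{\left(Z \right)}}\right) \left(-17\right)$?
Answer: $- \frac{1179313}{5} \approx -2.3586 \cdot 10^{5}$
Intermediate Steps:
$b{\left(R \right)} = - \frac{102 R}{5}$ ($b{\left(R \right)} = \left(\frac{R}{1} + \frac{R}{5}\right) \left(-17\right) = \left(R 1 + R \frac{1}{5}\right) \left(-17\right) = \left(R + \frac{R}{5}\right) \left(-17\right) = \frac{6 R}{5} \left(-17\right) = - \frac{102 R}{5}$)
$c = - \frac{39168}{5}$ ($c = \left(- \frac{102}{5}\right) 384 = - \frac{39168}{5} \approx -7833.6$)
$\left(c - 333114\right) + 105085 = \left(- \frac{39168}{5} - 333114\right) + 105085 = - \frac{1704738}{5} + 105085 = - \frac{1179313}{5}$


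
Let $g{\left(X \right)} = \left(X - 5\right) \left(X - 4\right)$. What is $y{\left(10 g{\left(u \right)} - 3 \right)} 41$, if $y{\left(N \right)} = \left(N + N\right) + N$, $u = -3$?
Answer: $68511$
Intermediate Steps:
$g{\left(X \right)} = \left(-5 + X\right) \left(-4 + X\right)$
$y{\left(N \right)} = 3 N$ ($y{\left(N \right)} = 2 N + N = 3 N$)
$y{\left(10 g{\left(u \right)} - 3 \right)} 41 = 3 \left(10 \left(20 + \left(-3\right)^{2} - -27\right) - 3\right) 41 = 3 \left(10 \left(20 + 9 + 27\right) - 3\right) 41 = 3 \left(10 \cdot 56 - 3\right) 41 = 3 \left(560 - 3\right) 41 = 3 \cdot 557 \cdot 41 = 1671 \cdot 41 = 68511$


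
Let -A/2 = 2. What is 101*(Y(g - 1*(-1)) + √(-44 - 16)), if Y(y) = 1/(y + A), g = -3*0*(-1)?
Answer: -101/3 + 202*I*√15 ≈ -33.667 + 782.34*I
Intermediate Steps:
A = -4 (A = -2*2 = -4)
g = 0 (g = 0*(-1) = 0)
Y(y) = 1/(-4 + y) (Y(y) = 1/(y - 4) = 1/(-4 + y))
101*(Y(g - 1*(-1)) + √(-44 - 16)) = 101*(1/(-4 + (0 - 1*(-1))) + √(-44 - 16)) = 101*(1/(-4 + (0 + 1)) + √(-60)) = 101*(1/(-4 + 1) + 2*I*√15) = 101*(1/(-3) + 2*I*√15) = 101*(-⅓ + 2*I*√15) = -101/3 + 202*I*√15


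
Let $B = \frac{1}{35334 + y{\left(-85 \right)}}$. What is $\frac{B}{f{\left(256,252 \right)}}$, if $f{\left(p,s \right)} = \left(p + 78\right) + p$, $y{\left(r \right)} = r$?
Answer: $\frac{1}{20796910} \approx 4.8084 \cdot 10^{-8}$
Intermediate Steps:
$f{\left(p,s \right)} = 78 + 2 p$ ($f{\left(p,s \right)} = \left(78 + p\right) + p = 78 + 2 p$)
$B = \frac{1}{35249}$ ($B = \frac{1}{35334 - 85} = \frac{1}{35249} \approx 2.837 \cdot 10^{-5}$)
$\frac{B}{f{\left(256,252 \right)}} = \frac{1}{35249 \left(78 + 2 \cdot 256\right)} = \frac{1}{35249 \left(78 + 512\right)} = \frac{1}{35249 \cdot 590} = \frac{1}{35249} \cdot \frac{1}{590} = \frac{1}{20796910}$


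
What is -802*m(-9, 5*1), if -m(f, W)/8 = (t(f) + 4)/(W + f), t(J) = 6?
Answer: -16040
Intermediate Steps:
m(f, W) = -80/(W + f) (m(f, W) = -8*(6 + 4)/(W + f) = -80/(W + f))
-802*m(-9, 5*1) = -(-64160)/(5*1 - 9) = -(-64160)/(5 - 9) = -(-64160)/(-4) = -(-64160)*(-1)/4 = -802*20 = -16040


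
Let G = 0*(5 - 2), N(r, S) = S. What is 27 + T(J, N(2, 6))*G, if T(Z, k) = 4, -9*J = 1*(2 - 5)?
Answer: 27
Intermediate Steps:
J = 1/3 (J = -(2 - 5)/9 = -(-3)/9 = -1/9*(-3) = 1/3 ≈ 0.33333)
G = 0 (G = 0*3 = 0)
27 + T(J, N(2, 6))*G = 27 + 4*0 = 27 + 0 = 27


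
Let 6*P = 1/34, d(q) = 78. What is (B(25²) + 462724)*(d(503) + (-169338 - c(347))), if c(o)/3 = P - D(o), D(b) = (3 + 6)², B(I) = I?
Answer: -5325342802793/68 ≈ -7.8314e+10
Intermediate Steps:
D(b) = 81 (D(b) = 9² = 81)
P = 1/204 (P = (⅙)/34 = (⅙)*(1/34) = 1/204 ≈ 0.0049020)
c(o) = -16523/68 (c(o) = 3*(1/204 - 1*81) = 3*(1/204 - 81) = 3*(-16523/204) = -16523/68)
(B(25²) + 462724)*(d(503) + (-169338 - c(347))) = (25² + 462724)*(78 + (-169338 - 1*(-16523/68))) = (625 + 462724)*(78 + (-169338 + 16523/68)) = 463349*(78 - 11498461/68) = 463349*(-11493157/68) = -5325342802793/68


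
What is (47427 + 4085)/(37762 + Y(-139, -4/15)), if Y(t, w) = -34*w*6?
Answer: 128780/94541 ≈ 1.3622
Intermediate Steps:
Y(t, w) = -204*w
(47427 + 4085)/(37762 + Y(-139, -4/15)) = (47427 + 4085)/(37762 - (-816)/15) = 51512/(37762 - (-816)/15) = 51512/(37762 - 204*(-4/15)) = 51512/(37762 + 272/5) = 51512/(189082/5) = 51512*(5/189082) = 128780/94541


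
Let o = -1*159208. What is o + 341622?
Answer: 182414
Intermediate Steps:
o = -159208
o + 341622 = -159208 + 341622 = 182414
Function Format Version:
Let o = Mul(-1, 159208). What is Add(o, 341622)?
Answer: 182414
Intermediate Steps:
o = -159208
Add(o, 341622) = Add(-159208, 341622) = 182414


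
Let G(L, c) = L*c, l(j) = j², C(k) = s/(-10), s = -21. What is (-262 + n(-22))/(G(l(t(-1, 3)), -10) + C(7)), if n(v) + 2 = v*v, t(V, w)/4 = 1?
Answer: -2200/1579 ≈ -1.3933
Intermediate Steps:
t(V, w) = 4 (t(V, w) = 4*1 = 4)
n(v) = -2 + v² (n(v) = -2 + v*v = -2 + v²)
C(k) = 21/10 (C(k) = -21/(-10) = -21*(-⅒) = 21/10)
(-262 + n(-22))/(G(l(t(-1, 3)), -10) + C(7)) = (-262 + (-2 + (-22)²))/(4²*(-10) + 21/10) = (-262 + (-2 + 484))/(16*(-10) + 21/10) = (-262 + 482)/(-160 + 21/10) = 220/(-1579/10) = 220*(-10/1579) = -2200/1579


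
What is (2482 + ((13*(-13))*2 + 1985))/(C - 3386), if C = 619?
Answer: -4129/2767 ≈ -1.4922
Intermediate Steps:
(2482 + ((13*(-13))*2 + 1985))/(C - 3386) = (2482 + ((13*(-13))*2 + 1985))/(619 - 3386) = (2482 + (-169*2 + 1985))/(-2767) = (2482 + (-338 + 1985))*(-1/2767) = (2482 + 1647)*(-1/2767) = 4129*(-1/2767) = -4129/2767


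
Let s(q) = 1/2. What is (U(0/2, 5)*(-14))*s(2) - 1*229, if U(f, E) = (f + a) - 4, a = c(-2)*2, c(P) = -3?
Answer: -159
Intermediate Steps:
s(q) = 1/2
a = -6 (a = -3*2 = -6)
U(f, E) = -10 + f (U(f, E) = (f - 6) - 4 = (-6 + f) - 4 = -10 + f)
(U(0/2, 5)*(-14))*s(2) - 1*229 = ((-10 + 0/2)*(-14))*(1/2) - 1*229 = ((-10 + 0*(1/2))*(-14))*(1/2) - 229 = ((-10 + 0)*(-14))*(1/2) - 229 = -10*(-14)*(1/2) - 229 = 140*(1/2) - 229 = 70 - 229 = -159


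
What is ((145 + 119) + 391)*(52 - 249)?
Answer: -129035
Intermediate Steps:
((145 + 119) + 391)*(52 - 249) = (264 + 391)*(-197) = 655*(-197) = -129035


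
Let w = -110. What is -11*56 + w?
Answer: -726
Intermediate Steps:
-11*56 + w = -11*56 - 110 = -616 - 110 = -726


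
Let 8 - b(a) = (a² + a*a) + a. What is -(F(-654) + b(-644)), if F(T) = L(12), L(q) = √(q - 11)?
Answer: 828819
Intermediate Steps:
L(q) = √(-11 + q)
F(T) = 1 (F(T) = √(-11 + 12) = √1 = 1)
b(a) = 8 - a - 2*a² (b(a) = 8 - ((a² + a*a) + a) = 8 - ((a² + a²) + a) = 8 - (2*a² + a) = 8 - (a + 2*a²) = 8 + (-a - 2*a²) = 8 - a - 2*a²)
-(F(-654) + b(-644)) = -(1 + (8 - 1*(-644) - 2*(-644)²)) = -(1 + (8 + 644 - 2*414736)) = -(1 + (8 + 644 - 829472)) = -(1 - 828820) = -1*(-828819) = 828819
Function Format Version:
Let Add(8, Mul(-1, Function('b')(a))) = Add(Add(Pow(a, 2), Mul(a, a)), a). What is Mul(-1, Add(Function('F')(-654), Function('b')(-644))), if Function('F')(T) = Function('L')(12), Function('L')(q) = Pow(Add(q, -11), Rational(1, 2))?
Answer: 828819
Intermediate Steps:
Function('L')(q) = Pow(Add(-11, q), Rational(1, 2))
Function('F')(T) = 1 (Function('F')(T) = Pow(Add(-11, 12), Rational(1, 2)) = Pow(1, Rational(1, 2)) = 1)
Function('b')(a) = Add(8, Mul(-1, a), Mul(-2, Pow(a, 2))) (Function('b')(a) = Add(8, Mul(-1, Add(Add(Pow(a, 2), Mul(a, a)), a))) = Add(8, Mul(-1, Add(Add(Pow(a, 2), Pow(a, 2)), a))) = Add(8, Mul(-1, Add(Mul(2, Pow(a, 2)), a))) = Add(8, Mul(-1, Add(a, Mul(2, Pow(a, 2))))) = Add(8, Add(Mul(-1, a), Mul(-2, Pow(a, 2)))) = Add(8, Mul(-1, a), Mul(-2, Pow(a, 2))))
Mul(-1, Add(Function('F')(-654), Function('b')(-644))) = Mul(-1, Add(1, Add(8, Mul(-1, -644), Mul(-2, Pow(-644, 2))))) = Mul(-1, Add(1, Add(8, 644, Mul(-2, 414736)))) = Mul(-1, Add(1, Add(8, 644, -829472))) = Mul(-1, Add(1, -828820)) = Mul(-1, -828819) = 828819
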